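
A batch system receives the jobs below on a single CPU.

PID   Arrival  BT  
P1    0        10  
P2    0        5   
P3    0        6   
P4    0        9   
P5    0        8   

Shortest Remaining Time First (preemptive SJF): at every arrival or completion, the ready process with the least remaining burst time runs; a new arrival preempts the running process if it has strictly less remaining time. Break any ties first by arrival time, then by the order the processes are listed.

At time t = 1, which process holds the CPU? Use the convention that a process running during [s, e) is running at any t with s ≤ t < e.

P2

Timeline: | P2 0-5 | P3 5-11 | P5 11-19 | P4 19-28 | P1 28-38 |
Completion: P1=38  P2=5  P3=11  P4=28  P5=19
Turnaround (C−A): P1=38  P2=5  P3=11  P4=28  P5=19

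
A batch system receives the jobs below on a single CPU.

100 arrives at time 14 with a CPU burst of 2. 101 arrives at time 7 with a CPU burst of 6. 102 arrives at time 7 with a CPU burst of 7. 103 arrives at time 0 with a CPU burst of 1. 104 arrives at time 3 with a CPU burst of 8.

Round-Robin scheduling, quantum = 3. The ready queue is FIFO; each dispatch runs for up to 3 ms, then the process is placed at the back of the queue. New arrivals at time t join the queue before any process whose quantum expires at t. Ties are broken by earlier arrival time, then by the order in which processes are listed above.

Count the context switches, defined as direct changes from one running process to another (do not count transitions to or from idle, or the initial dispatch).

6

Gantt: | 103 0-1 | idle 1-3 | 104 3-9 | 101 9-12 | 102 12-15 | 104 15-17 | 101 17-20 | 100 20-22 | 102 22-26 |
Completion: 100=22  101=20  102=26  103=1  104=17
Turnaround (C−A): 100=8  101=13  102=19  103=1  104=14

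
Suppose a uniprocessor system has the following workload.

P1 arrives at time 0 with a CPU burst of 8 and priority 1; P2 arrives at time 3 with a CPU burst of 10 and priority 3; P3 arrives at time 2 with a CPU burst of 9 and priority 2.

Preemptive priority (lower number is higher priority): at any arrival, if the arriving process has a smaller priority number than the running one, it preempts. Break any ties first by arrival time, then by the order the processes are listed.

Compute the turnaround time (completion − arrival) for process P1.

8

Gantt: | P1 0-8 | P3 8-17 | P2 17-27 |
Completion: P1=8  P2=27  P3=17
Turnaround (C−A): P1=8  P2=24  P3=15
Turnaround(P1) = completion − arrival = 8 − 0 = 8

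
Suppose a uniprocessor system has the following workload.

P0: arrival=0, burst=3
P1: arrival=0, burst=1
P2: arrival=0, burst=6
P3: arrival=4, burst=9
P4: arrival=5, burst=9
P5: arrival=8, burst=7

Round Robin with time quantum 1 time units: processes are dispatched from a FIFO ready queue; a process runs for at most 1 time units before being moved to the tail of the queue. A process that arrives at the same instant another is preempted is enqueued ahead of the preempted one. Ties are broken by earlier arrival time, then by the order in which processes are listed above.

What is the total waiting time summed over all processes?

Schedule: | P0 0-1 | P1 1-2 | P2 2-3 | P0 3-4 | P2 4-5 | P3 5-6 | P0 6-7 | P4 7-8 | P2 8-9 | P3 9-10 | P5 10-11 | P4 11-12 | P2 12-13 | P3 13-14 | P5 14-15 | P4 15-16 | P2 16-17 | P3 17-18 | P5 18-19 | P4 19-20 | P2 20-21 | P3 21-22 | P5 22-23 | P4 23-24 | P3 24-25 | P5 25-26 | P4 26-27 | P3 27-28 | P5 28-29 | P4 29-30 | P3 30-31 | P5 31-32 | P4 32-33 | P3 33-34 | P4 34-35 |
Completion: P0=7  P1=2  P2=21  P3=34  P4=35  P5=32
Turnaround (C−A): P0=7  P1=2  P2=21  P3=30  P4=30  P5=24
Waiting = turnaround − burst: P0=4, P1=1, P2=15, P3=21, P4=21, P5=17
Total waiting = 4 + 1 + 15 + 21 + 21 + 17 = 79

79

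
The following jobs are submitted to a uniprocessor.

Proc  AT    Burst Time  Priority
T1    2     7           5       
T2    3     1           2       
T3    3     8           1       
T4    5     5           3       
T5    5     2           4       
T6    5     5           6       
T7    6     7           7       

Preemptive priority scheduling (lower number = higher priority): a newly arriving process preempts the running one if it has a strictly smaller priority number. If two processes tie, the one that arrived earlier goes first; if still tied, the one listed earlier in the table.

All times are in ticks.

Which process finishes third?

T4

Schedule: | idle 0-2 | T1 2-3 | T3 3-11 | T2 11-12 | T4 12-17 | T5 17-19 | T1 19-25 | T6 25-30 | T7 30-37 |
Completion: T1=25  T2=12  T3=11  T4=17  T5=19  T6=30  T7=37
Finish order: T3 → T2 → T4 → T5 → T1 → T6 → T7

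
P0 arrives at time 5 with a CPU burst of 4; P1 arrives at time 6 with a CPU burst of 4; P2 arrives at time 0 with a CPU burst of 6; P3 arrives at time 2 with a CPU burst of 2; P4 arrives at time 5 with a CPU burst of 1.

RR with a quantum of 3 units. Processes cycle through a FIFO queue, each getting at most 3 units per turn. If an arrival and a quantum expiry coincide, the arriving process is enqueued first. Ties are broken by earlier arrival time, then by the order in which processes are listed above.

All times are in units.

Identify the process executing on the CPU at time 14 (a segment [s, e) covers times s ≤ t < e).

Schedule: | P2 0-3 | P3 3-5 | P2 5-8 | P0 8-11 | P4 11-12 | P1 12-15 | P0 15-16 | P1 16-17 |
Completion: P0=16  P1=17  P2=8  P3=5  P4=12
Turnaround (C−A): P0=11  P1=11  P2=8  P3=3  P4=7

P1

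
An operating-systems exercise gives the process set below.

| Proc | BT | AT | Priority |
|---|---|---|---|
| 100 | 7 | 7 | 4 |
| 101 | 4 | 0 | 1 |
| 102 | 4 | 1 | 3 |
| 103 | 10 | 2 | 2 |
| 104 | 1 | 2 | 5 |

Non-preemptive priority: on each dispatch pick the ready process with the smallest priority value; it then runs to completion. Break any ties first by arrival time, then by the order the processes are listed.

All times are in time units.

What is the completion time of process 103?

Gantt: | 101 0-4 | 103 4-14 | 102 14-18 | 100 18-25 | 104 25-26 |
Completion: 100=25  101=4  102=18  103=14  104=26
Turnaround (C−A): 100=18  101=4  102=17  103=12  104=24

14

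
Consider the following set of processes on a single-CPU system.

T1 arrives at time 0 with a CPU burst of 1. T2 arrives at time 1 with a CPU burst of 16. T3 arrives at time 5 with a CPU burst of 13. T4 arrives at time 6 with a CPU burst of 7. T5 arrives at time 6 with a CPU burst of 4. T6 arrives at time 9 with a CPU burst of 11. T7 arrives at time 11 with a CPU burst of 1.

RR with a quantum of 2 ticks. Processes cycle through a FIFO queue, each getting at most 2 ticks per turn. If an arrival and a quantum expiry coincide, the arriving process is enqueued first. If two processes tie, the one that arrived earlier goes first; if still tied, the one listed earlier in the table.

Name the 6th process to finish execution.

Timeline: | T1 0-1 | T2 1-5 | T3 5-7 | T2 7-9 | T4 9-11 | T5 11-13 | T3 13-15 | T6 15-17 | T2 17-19 | T7 19-20 | T4 20-22 | T5 22-24 | T3 24-26 | T6 26-28 | T2 28-30 | T4 30-32 | T3 32-34 | T6 34-36 | T2 36-38 | T4 38-39 | T3 39-41 | T6 41-43 | T2 43-45 | T3 45-47 | T6 47-49 | T2 49-51 | T3 51-52 | T6 52-53 |
Completion: T1=1  T2=51  T3=52  T4=39  T5=24  T6=53  T7=20
Turnaround (C−A): T1=1  T2=50  T3=47  T4=33  T5=18  T6=44  T7=9
Finish order: T1 → T7 → T5 → T4 → T2 → T3 → T6

T3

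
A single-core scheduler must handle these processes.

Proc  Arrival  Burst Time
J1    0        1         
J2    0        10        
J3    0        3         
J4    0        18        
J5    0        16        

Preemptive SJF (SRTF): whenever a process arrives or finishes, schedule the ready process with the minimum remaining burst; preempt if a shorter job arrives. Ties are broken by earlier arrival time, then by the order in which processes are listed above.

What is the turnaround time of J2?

Schedule: | J1 0-1 | J3 1-4 | J2 4-14 | J5 14-30 | J4 30-48 |
Completion: J1=1  J2=14  J3=4  J4=48  J5=30
Turnaround(J2) = completion − arrival = 14 − 0 = 14

14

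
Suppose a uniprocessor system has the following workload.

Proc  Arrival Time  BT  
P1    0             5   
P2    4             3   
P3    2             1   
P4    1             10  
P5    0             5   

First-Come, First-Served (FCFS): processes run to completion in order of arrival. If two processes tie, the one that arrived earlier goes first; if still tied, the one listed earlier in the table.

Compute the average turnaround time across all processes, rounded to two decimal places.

Schedule: | P1 0-5 | P5 5-10 | P4 10-20 | P3 20-21 | P2 21-24 |
Completion: P1=5  P2=24  P3=21  P4=20  P5=10
Turnaround (C−A): P1=5  P2=20  P3=19  P4=19  P5=10
Turnaround times: P1=5, P2=20, P3=19, P4=19, P5=10
Average turnaround = (5+20+19+19+10) / 5 = 73/5 = 14.60

14.60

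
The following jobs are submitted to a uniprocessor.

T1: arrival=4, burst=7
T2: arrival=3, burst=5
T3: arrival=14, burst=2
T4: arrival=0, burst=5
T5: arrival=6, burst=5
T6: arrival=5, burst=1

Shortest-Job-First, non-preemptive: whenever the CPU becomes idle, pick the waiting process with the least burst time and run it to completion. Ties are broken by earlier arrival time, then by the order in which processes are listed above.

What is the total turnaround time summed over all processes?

Schedule: | T4 0-5 | T6 5-6 | T2 6-11 | T5 11-16 | T3 16-18 | T1 18-25 |
Completion: T1=25  T2=11  T3=18  T4=5  T5=16  T6=6
Turnaround (C−A): T1=21  T2=8  T3=4  T4=5  T5=10  T6=1
Turnaround = completion − arrival: T1=21, T2=8, T3=4, T4=5, T5=10, T6=1
Total turnaround = 21 + 8 + 4 + 5 + 10 + 1 = 49

49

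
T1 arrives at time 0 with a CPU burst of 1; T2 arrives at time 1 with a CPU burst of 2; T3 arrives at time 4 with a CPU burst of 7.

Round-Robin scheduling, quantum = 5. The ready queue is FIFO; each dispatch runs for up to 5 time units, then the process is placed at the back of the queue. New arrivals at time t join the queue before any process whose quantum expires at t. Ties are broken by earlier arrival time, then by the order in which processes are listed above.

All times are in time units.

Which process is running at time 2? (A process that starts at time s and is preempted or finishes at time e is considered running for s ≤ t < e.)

T2

Timeline: | T1 0-1 | T2 1-3 | idle 3-4 | T3 4-11 |
Completion: T1=1  T2=3  T3=11
Turnaround (C−A): T1=1  T2=2  T3=7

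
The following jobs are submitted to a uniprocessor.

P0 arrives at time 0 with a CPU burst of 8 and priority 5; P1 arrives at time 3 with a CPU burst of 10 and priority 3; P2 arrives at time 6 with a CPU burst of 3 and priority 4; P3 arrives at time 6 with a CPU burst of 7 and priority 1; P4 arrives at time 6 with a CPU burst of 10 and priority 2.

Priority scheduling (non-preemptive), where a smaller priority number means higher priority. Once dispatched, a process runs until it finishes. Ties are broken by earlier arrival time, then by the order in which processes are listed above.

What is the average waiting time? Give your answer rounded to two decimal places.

12.40

Schedule: | P0 0-8 | P3 8-15 | P4 15-25 | P1 25-35 | P2 35-38 |
Completion: P0=8  P1=35  P2=38  P3=15  P4=25
Waiting times: P0=0, P1=22, P2=29, P3=2, P4=9
Average waiting = (0+22+29+2+9) / 5 = 62/5 = 12.40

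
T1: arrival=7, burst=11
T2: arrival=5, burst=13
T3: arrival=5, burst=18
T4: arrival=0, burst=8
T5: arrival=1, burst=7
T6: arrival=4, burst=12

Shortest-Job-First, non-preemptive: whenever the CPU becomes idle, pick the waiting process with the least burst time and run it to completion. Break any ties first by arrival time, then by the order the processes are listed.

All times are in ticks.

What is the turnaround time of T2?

Schedule: | T4 0-8 | T5 8-15 | T1 15-26 | T6 26-38 | T2 38-51 | T3 51-69 |
Completion: T1=26  T2=51  T3=69  T4=8  T5=15  T6=38
Turnaround(T2) = completion − arrival = 51 − 5 = 46

46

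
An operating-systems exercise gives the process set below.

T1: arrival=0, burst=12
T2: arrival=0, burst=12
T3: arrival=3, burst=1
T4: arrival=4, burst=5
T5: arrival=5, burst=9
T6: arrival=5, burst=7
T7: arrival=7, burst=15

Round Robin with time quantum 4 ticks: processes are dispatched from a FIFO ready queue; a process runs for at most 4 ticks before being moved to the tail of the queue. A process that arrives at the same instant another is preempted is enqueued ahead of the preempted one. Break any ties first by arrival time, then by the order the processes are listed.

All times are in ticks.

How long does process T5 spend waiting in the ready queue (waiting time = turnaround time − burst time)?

Gantt: | T1 0-4 | T2 4-8 | T3 8-9 | T4 9-13 | T1 13-17 | T5 17-21 | T6 21-25 | T7 25-29 | T2 29-33 | T4 33-34 | T1 34-38 | T5 38-42 | T6 42-45 | T7 45-49 | T2 49-53 | T5 53-54 | T7 54-61 |
Completion: T1=38  T2=53  T3=9  T4=34  T5=54  T6=45  T7=61
Waiting(T5) = turnaround − burst = 49 − 9 = 40

40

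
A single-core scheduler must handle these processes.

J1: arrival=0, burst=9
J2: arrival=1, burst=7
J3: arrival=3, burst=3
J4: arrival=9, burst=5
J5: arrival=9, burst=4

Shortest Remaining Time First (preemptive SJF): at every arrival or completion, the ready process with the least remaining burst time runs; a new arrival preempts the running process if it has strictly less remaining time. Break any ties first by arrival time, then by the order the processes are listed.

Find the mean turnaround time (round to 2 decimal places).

11.60

Schedule: | J1 0-1 | J2 1-3 | J3 3-6 | J2 6-11 | J5 11-15 | J4 15-20 | J1 20-28 |
Completion: J1=28  J2=11  J3=6  J4=20  J5=15
Turnaround (C−A): J1=28  J2=10  J3=3  J4=11  J5=6
Turnaround times: J1=28, J2=10, J3=3, J4=11, J5=6
Average turnaround = (28+10+3+11+6) / 5 = 58/5 = 11.60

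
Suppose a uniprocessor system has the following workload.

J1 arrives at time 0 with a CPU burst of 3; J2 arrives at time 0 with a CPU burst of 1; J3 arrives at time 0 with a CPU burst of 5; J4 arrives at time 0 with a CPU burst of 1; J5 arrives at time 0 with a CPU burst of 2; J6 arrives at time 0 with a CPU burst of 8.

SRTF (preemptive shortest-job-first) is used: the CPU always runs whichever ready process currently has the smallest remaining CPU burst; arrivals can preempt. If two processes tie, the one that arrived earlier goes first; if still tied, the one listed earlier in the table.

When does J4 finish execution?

Gantt: | J2 0-1 | J4 1-2 | J5 2-4 | J1 4-7 | J3 7-12 | J6 12-20 |
Completion: J1=7  J2=1  J3=12  J4=2  J5=4  J6=20

2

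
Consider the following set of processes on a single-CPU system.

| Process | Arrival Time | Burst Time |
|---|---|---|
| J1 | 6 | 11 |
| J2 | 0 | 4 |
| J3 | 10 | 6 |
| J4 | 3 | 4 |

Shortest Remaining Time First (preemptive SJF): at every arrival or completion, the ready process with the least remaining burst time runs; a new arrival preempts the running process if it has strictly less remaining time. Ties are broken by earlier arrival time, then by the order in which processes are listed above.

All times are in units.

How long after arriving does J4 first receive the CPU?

1

Timeline: | J2 0-4 | J4 4-8 | J1 8-10 | J3 10-16 | J1 16-25 |
Completion: J1=25  J2=4  J3=16  J4=8
Turnaround (C−A): J1=19  J2=4  J3=6  J4=5
Response(J4) = first start − arrival = 4 − 3 = 1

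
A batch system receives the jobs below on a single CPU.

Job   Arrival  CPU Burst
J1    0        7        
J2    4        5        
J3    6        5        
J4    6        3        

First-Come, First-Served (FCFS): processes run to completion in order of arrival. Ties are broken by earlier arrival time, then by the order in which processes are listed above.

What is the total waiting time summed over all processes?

Timeline: | J1 0-7 | J2 7-12 | J3 12-17 | J4 17-20 |
Completion: J1=7  J2=12  J3=17  J4=20
Turnaround (C−A): J1=7  J2=8  J3=11  J4=14
Waiting = turnaround − burst: J1=0, J2=3, J3=6, J4=11
Total waiting = 0 + 3 + 6 + 11 = 20

20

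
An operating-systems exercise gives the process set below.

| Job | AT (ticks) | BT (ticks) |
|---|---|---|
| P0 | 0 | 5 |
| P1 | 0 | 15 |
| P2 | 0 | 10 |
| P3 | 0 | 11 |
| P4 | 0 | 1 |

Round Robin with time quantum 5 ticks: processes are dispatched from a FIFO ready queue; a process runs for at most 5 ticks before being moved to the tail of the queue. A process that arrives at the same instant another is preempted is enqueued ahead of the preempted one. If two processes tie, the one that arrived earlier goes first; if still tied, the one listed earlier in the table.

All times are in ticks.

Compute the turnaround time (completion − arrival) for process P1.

Timeline: | P0 0-5 | P1 5-10 | P2 10-15 | P3 15-20 | P4 20-21 | P1 21-26 | P2 26-31 | P3 31-36 | P1 36-41 | P3 41-42 |
Completion: P0=5  P1=41  P2=31  P3=42  P4=21
Turnaround (C−A): P0=5  P1=41  P2=31  P3=42  P4=21
Turnaround(P1) = completion − arrival = 41 − 0 = 41

41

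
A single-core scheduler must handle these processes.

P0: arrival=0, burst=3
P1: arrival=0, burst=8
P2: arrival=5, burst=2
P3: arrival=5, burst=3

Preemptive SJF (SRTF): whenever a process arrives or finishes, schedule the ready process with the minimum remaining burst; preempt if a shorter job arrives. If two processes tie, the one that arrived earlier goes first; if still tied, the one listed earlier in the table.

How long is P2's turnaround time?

Schedule: | P0 0-3 | P1 3-5 | P2 5-7 | P3 7-10 | P1 10-16 |
Completion: P0=3  P1=16  P2=7  P3=10
Turnaround (C−A): P0=3  P1=16  P2=2  P3=5
Turnaround(P2) = completion − arrival = 7 − 5 = 2

2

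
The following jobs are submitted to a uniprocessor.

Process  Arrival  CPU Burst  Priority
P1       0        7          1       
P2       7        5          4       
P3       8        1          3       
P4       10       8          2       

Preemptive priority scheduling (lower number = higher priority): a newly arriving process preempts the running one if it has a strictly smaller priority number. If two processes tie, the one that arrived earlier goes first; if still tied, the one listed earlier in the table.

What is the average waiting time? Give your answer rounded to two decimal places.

Schedule: | P1 0-7 | P2 7-8 | P3 8-9 | P2 9-10 | P4 10-18 | P2 18-21 |
Completion: P1=7  P2=21  P3=9  P4=18
Waiting times: P1=0, P2=9, P3=0, P4=0
Average waiting = (0+9+0+0) / 4 = 9/4 = 2.25

2.25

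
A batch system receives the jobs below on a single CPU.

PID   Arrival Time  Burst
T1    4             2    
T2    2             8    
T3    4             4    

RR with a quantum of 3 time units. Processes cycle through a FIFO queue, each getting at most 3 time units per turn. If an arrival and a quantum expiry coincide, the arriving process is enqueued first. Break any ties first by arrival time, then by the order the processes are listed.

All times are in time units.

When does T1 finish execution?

7

Schedule: | idle 0-2 | T2 2-5 | T1 5-7 | T3 7-10 | T2 10-13 | T3 13-14 | T2 14-16 |
Completion: T1=7  T2=16  T3=14
Turnaround (C−A): T1=3  T2=14  T3=10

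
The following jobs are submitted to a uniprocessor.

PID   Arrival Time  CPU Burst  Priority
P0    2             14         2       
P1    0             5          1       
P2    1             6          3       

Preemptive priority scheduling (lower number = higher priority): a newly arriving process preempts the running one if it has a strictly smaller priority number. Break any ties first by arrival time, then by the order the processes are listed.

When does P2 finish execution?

25

Schedule: | P1 0-5 | P0 5-19 | P2 19-25 |
Completion: P0=19  P1=5  P2=25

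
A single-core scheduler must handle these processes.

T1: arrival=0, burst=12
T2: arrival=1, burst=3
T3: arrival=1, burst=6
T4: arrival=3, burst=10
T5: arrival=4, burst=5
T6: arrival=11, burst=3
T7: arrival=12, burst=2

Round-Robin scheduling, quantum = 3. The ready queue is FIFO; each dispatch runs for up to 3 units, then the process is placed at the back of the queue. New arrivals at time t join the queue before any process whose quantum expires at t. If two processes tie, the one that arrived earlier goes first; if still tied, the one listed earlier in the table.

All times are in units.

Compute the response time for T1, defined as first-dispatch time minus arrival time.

Timeline: | T1 0-3 | T2 3-6 | T3 6-9 | T4 9-12 | T1 12-15 | T5 15-18 | T3 18-21 | T6 21-24 | T7 24-26 | T4 26-29 | T1 29-32 | T5 32-34 | T4 34-37 | T1 37-40 | T4 40-41 |
Completion: T1=40  T2=6  T3=21  T4=41  T5=34  T6=24  T7=26
Turnaround (C−A): T1=40  T2=5  T3=20  T4=38  T5=30  T6=13  T7=14
Response(T1) = first start − arrival = 0 − 0 = 0

0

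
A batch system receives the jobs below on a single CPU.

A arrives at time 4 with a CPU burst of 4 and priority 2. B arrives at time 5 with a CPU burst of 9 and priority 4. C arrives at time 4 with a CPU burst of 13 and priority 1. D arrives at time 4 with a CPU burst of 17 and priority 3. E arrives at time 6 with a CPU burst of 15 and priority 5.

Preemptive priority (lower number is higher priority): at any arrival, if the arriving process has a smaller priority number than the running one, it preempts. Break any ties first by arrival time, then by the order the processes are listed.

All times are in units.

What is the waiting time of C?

Gantt: | idle 0-4 | C 4-17 | A 17-21 | D 21-38 | B 38-47 | E 47-62 |
Completion: A=21  B=47  C=17  D=38  E=62
Turnaround (C−A): A=17  B=42  C=13  D=34  E=56
Waiting(C) = turnaround − burst = 13 − 13 = 0

0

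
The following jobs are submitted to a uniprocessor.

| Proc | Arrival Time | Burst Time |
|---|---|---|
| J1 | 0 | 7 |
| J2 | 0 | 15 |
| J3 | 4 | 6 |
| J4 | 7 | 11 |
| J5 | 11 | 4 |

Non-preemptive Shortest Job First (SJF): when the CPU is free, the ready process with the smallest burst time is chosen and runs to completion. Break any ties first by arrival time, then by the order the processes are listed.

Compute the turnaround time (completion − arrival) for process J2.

Schedule: | J1 0-7 | J3 7-13 | J5 13-17 | J4 17-28 | J2 28-43 |
Completion: J1=7  J2=43  J3=13  J4=28  J5=17
Turnaround(J2) = completion − arrival = 43 − 0 = 43

43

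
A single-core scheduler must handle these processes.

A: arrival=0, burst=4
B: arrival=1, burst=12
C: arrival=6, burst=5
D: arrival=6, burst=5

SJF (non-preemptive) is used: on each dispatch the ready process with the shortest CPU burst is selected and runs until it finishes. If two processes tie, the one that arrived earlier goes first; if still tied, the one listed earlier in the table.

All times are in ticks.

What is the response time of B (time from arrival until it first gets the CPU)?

3

Schedule: | A 0-4 | B 4-16 | C 16-21 | D 21-26 |
Completion: A=4  B=16  C=21  D=26
Response(B) = first start − arrival = 4 − 1 = 3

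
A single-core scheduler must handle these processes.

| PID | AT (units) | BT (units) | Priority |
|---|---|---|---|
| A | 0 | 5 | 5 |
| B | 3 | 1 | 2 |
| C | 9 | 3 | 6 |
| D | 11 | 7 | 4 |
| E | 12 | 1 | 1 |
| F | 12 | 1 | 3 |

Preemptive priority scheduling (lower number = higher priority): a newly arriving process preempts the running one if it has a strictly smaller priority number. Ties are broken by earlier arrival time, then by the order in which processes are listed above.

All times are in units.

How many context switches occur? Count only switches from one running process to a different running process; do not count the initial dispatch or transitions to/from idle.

Schedule: | A 0-3 | B 3-4 | A 4-6 | idle 6-9 | C 9-11 | D 11-12 | E 12-13 | F 13-14 | D 14-20 | C 20-21 |
Completion: A=6  B=4  C=21  D=20  E=13  F=14

7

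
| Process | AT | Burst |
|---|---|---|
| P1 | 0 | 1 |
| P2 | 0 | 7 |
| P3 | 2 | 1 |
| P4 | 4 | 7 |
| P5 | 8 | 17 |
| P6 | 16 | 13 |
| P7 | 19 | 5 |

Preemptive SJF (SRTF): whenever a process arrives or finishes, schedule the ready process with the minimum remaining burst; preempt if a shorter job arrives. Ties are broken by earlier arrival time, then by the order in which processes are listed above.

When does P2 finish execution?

9

Timeline: | P1 0-1 | P2 1-2 | P3 2-3 | P2 3-9 | P4 9-16 | P6 16-19 | P7 19-24 | P6 24-34 | P5 34-51 |
Completion: P1=1  P2=9  P3=3  P4=16  P5=51  P6=34  P7=24
Turnaround (C−A): P1=1  P2=9  P3=1  P4=12  P5=43  P6=18  P7=5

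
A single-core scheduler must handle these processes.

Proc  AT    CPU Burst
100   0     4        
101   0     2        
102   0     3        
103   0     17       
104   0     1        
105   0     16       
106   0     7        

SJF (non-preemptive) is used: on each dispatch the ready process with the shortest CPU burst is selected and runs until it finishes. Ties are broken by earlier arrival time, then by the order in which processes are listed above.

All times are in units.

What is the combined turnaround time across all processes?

Timeline: | 104 0-1 | 101 1-3 | 102 3-6 | 100 6-10 | 106 10-17 | 105 17-33 | 103 33-50 |
Completion: 100=10  101=3  102=6  103=50  104=1  105=33  106=17
Turnaround (C−A): 100=10  101=3  102=6  103=50  104=1  105=33  106=17
Turnaround = completion − arrival: 100=10, 101=3, 102=6, 103=50, 104=1, 105=33, 106=17
Total turnaround = 10 + 3 + 6 + 50 + 1 + 33 + 17 = 120

120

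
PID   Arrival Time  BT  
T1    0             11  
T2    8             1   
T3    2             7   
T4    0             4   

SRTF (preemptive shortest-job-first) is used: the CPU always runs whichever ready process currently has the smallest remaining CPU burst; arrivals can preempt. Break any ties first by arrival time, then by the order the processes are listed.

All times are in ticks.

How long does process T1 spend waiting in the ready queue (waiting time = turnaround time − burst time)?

Gantt: | T4 0-4 | T3 4-8 | T2 8-9 | T3 9-12 | T1 12-23 |
Completion: T1=23  T2=9  T3=12  T4=4
Waiting(T1) = turnaround − burst = 23 − 11 = 12

12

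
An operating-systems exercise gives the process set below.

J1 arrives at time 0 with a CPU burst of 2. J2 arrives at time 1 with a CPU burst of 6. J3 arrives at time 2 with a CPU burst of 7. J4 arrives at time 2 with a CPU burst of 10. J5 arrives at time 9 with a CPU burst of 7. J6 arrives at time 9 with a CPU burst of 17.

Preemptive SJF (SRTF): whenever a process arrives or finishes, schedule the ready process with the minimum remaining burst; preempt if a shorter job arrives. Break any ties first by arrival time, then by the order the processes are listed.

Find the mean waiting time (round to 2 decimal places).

9.33

Timeline: | J1 0-2 | J2 2-8 | J3 8-15 | J5 15-22 | J4 22-32 | J6 32-49 |
Completion: J1=2  J2=8  J3=15  J4=32  J5=22  J6=49
Waiting times: J1=0, J2=1, J3=6, J4=20, J5=6, J6=23
Average waiting = (0+1+6+20+6+23) / 6 = 56/6 = 9.33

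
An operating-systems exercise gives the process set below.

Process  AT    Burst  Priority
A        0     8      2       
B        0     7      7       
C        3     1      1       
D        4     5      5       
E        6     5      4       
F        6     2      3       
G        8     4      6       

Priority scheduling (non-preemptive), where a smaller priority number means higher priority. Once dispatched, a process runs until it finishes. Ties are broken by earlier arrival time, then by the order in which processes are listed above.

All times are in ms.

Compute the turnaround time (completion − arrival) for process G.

17

Schedule: | A 0-8 | C 8-9 | F 9-11 | E 11-16 | D 16-21 | G 21-25 | B 25-32 |
Completion: A=8  B=32  C=9  D=21  E=16  F=11  G=25
Turnaround (C−A): A=8  B=32  C=6  D=17  E=10  F=5  G=17
Turnaround(G) = completion − arrival = 25 − 8 = 17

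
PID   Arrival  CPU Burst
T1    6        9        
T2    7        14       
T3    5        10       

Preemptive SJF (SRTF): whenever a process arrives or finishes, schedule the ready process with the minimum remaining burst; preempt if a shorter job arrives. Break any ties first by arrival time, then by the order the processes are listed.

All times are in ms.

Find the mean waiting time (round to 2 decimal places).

8.67

Gantt: | idle 0-5 | T3 5-15 | T1 15-24 | T2 24-38 |
Completion: T1=24  T2=38  T3=15
Waiting times: T1=9, T2=17, T3=0
Average waiting = (9+17+0) / 3 = 26/3 = 8.67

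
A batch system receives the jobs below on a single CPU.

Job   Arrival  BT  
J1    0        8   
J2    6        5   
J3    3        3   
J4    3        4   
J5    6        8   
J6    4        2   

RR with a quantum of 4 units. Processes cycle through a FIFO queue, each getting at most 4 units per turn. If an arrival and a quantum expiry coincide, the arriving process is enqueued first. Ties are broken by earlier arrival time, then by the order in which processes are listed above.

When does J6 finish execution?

Timeline: | J1 0-4 | J3 4-7 | J4 7-11 | J6 11-13 | J1 13-17 | J2 17-21 | J5 21-25 | J2 25-26 | J5 26-30 |
Completion: J1=17  J2=26  J3=7  J4=11  J5=30  J6=13

13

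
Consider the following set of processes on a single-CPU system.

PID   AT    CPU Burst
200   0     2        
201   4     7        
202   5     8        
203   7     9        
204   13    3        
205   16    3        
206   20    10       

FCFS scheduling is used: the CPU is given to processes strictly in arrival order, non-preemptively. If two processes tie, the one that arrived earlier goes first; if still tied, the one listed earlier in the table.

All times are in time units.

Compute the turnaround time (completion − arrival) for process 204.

18

Schedule: | 200 0-2 | idle 2-4 | 201 4-11 | 202 11-19 | 203 19-28 | 204 28-31 | 205 31-34 | 206 34-44 |
Completion: 200=2  201=11  202=19  203=28  204=31  205=34  206=44
Turnaround (C−A): 200=2  201=7  202=14  203=21  204=18  205=18  206=24
Turnaround(204) = completion − arrival = 31 − 13 = 18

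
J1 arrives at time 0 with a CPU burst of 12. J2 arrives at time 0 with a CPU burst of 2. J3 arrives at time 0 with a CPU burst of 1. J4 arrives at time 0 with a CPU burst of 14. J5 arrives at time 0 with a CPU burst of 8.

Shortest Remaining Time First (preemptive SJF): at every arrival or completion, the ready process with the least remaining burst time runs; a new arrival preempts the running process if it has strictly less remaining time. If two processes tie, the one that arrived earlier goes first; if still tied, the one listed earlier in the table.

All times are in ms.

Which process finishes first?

J3

Gantt: | J3 0-1 | J2 1-3 | J5 3-11 | J1 11-23 | J4 23-37 |
Completion: J1=23  J2=3  J3=1  J4=37  J5=11
Turnaround (C−A): J1=23  J2=3  J3=1  J4=37  J5=11
Finish order: J3 → J2 → J5 → J1 → J4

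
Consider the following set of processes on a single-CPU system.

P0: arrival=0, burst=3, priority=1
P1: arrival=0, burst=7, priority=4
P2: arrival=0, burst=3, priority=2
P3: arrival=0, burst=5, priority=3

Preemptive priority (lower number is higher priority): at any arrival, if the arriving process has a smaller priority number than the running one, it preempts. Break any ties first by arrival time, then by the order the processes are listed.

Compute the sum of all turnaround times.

Schedule: | P0 0-3 | P2 3-6 | P3 6-11 | P1 11-18 |
Completion: P0=3  P1=18  P2=6  P3=11
Turnaround (C−A): P0=3  P1=18  P2=6  P3=11
Turnaround = completion − arrival: P0=3, P1=18, P2=6, P3=11
Total turnaround = 3 + 18 + 6 + 11 = 38

38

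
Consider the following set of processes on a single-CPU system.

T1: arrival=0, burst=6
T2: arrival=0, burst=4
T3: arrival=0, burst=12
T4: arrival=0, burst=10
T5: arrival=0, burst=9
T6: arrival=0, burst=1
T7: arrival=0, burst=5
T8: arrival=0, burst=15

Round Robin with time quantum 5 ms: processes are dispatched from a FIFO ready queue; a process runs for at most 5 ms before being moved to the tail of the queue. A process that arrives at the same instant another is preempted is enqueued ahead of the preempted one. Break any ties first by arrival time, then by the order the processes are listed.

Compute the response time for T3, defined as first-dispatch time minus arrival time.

Timeline: | T1 0-5 | T2 5-9 | T3 9-14 | T4 14-19 | T5 19-24 | T6 24-25 | T7 25-30 | T8 30-35 | T1 35-36 | T3 36-41 | T4 41-46 | T5 46-50 | T8 50-55 | T3 55-57 | T8 57-62 |
Completion: T1=36  T2=9  T3=57  T4=46  T5=50  T6=25  T7=30  T8=62
Turnaround (C−A): T1=36  T2=9  T3=57  T4=46  T5=50  T6=25  T7=30  T8=62
Response(T3) = first start − arrival = 9 − 0 = 9

9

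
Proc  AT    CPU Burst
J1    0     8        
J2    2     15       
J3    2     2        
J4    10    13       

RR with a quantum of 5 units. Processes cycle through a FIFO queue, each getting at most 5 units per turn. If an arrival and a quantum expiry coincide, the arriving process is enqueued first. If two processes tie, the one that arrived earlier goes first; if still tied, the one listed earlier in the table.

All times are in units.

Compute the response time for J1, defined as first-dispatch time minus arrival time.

0

Timeline: | J1 0-5 | J2 5-10 | J3 10-12 | J1 12-15 | J4 15-20 | J2 20-25 | J4 25-30 | J2 30-35 | J4 35-38 |
Completion: J1=15  J2=35  J3=12  J4=38
Turnaround (C−A): J1=15  J2=33  J3=10  J4=28
Response(J1) = first start − arrival = 0 − 0 = 0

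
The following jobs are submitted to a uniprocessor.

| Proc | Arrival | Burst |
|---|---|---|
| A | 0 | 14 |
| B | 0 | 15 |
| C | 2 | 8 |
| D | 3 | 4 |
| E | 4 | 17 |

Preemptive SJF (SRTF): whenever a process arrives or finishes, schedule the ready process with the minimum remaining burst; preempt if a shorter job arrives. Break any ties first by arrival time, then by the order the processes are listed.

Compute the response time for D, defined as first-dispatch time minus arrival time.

Gantt: | A 0-2 | C 2-3 | D 3-7 | C 7-14 | A 14-26 | B 26-41 | E 41-58 |
Completion: A=26  B=41  C=14  D=7  E=58
Turnaround (C−A): A=26  B=41  C=12  D=4  E=54
Response(D) = first start − arrival = 3 − 3 = 0

0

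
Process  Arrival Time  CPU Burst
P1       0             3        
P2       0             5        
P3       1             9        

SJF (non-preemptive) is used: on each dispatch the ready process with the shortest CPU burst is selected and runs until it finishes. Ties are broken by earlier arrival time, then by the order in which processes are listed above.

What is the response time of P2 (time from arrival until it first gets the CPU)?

Gantt: | P1 0-3 | P2 3-8 | P3 8-17 |
Completion: P1=3  P2=8  P3=17
Turnaround (C−A): P1=3  P2=8  P3=16
Response(P2) = first start − arrival = 3 − 0 = 3

3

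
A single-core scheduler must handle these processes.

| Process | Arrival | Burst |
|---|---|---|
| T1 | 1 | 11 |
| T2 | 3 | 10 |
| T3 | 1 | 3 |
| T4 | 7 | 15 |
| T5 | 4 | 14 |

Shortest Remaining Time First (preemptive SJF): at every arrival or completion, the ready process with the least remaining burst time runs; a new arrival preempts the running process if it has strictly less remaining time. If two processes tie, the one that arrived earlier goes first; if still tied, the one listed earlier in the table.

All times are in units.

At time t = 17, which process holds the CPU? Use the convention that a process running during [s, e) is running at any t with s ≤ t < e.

T1

Gantt: | idle 0-1 | T3 1-4 | T2 4-14 | T1 14-25 | T5 25-39 | T4 39-54 |
Completion: T1=25  T2=14  T3=4  T4=54  T5=39
Turnaround (C−A): T1=24  T2=11  T3=3  T4=47  T5=35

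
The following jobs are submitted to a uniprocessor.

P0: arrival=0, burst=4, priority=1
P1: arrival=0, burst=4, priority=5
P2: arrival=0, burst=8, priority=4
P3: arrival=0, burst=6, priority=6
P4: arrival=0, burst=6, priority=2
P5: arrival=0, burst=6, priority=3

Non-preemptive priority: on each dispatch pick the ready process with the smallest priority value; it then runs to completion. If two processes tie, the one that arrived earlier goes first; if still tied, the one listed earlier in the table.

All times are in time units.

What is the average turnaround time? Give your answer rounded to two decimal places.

Gantt: | P0 0-4 | P4 4-10 | P5 10-16 | P2 16-24 | P1 24-28 | P3 28-34 |
Completion: P0=4  P1=28  P2=24  P3=34  P4=10  P5=16
Turnaround (C−A): P0=4  P1=28  P2=24  P3=34  P4=10  P5=16
Turnaround times: P0=4, P1=28, P2=24, P3=34, P4=10, P5=16
Average turnaround = (4+28+24+34+10+16) / 6 = 116/6 = 19.33

19.33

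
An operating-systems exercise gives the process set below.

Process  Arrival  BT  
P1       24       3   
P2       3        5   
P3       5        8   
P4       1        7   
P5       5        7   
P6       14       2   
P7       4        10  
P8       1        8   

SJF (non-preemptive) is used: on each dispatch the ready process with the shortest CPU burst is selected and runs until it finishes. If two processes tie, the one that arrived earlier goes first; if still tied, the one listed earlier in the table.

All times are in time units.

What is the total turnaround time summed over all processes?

161

Timeline: | idle 0-1 | P4 1-8 | P2 8-13 | P5 13-20 | P6 20-22 | P8 22-30 | P1 30-33 | P3 33-41 | P7 41-51 |
Completion: P1=33  P2=13  P3=41  P4=8  P5=20  P6=22  P7=51  P8=30
Turnaround = completion − arrival: P1=9, P2=10, P3=36, P4=7, P5=15, P6=8, P7=47, P8=29
Total turnaround = 9 + 10 + 36 + 7 + 15 + 8 + 47 + 29 = 161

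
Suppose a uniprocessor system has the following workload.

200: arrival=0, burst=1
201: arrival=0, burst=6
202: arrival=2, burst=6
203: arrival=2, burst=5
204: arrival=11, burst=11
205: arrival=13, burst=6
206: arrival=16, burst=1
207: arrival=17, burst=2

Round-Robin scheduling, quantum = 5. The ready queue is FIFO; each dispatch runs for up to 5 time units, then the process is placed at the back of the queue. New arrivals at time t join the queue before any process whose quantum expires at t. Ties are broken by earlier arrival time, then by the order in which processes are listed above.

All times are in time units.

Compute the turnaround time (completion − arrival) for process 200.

1

Gantt: | 200 0-1 | 201 1-6 | 202 6-11 | 203 11-16 | 201 16-17 | 204 17-22 | 202 22-23 | 205 23-28 | 206 28-29 | 207 29-31 | 204 31-36 | 205 36-37 | 204 37-38 |
Completion: 200=1  201=17  202=23  203=16  204=38  205=37  206=29  207=31
Turnaround (C−A): 200=1  201=17  202=21  203=14  204=27  205=24  206=13  207=14
Turnaround(200) = completion − arrival = 1 − 0 = 1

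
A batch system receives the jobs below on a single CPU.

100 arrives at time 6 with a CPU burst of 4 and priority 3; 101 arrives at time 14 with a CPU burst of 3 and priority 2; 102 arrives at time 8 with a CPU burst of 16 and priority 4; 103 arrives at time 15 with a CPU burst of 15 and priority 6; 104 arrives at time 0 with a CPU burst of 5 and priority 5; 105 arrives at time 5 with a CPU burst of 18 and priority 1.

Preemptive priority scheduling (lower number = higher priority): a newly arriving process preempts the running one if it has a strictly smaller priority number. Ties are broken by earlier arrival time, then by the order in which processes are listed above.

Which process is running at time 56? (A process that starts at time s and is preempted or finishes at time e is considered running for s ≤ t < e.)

Schedule: | 104 0-5 | 105 5-23 | 101 23-26 | 100 26-30 | 102 30-46 | 103 46-61 |
Completion: 100=30  101=26  102=46  103=61  104=5  105=23
Turnaround (C−A): 100=24  101=12  102=38  103=46  104=5  105=18

103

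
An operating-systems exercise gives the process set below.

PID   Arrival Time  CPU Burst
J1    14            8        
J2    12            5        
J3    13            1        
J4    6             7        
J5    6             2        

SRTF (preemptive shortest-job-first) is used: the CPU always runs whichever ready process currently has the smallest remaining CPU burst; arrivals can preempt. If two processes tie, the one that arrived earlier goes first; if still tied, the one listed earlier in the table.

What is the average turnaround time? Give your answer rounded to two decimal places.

Gantt: | idle 0-6 | J5 6-8 | J4 8-13 | J3 13-14 | J4 14-16 | J2 16-21 | J1 21-29 |
Completion: J1=29  J2=21  J3=14  J4=16  J5=8
Turnaround times: J1=15, J2=9, J3=1, J4=10, J5=2
Average turnaround = (15+9+1+10+2) / 5 = 37/5 = 7.40

7.40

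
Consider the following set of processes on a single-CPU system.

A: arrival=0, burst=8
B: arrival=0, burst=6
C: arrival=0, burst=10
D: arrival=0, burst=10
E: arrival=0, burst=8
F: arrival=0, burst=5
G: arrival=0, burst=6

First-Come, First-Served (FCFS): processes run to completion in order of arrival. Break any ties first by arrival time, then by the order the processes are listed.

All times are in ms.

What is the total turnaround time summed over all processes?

222

Schedule: | A 0-8 | B 8-14 | C 14-24 | D 24-34 | E 34-42 | F 42-47 | G 47-53 |
Completion: A=8  B=14  C=24  D=34  E=42  F=47  G=53
Turnaround = completion − arrival: A=8, B=14, C=24, D=34, E=42, F=47, G=53
Total turnaround = 8 + 14 + 24 + 34 + 42 + 47 + 53 = 222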